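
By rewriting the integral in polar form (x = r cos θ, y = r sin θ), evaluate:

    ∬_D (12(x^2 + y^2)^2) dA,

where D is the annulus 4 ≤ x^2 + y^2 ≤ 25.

The region D is 2 ≤ r ≤ 5, 0 ≤ θ ≤ 2π in polar coordinates, where x = r cos(θ), y = r sin(θ), and dA = r dr dθ.

Under the substitution, the integrand becomes 12r^4, so

    ∬_D (12(x^2 + y^2)^2) dA = ∫_{0}^{2π} ∫_{2}^{5} (12r^4) · r dr dθ.

Inner integral (in r): ∫_{2}^{5} (12r^4) · r dr = 31122.

Outer integral (in θ): ∫_{0}^{2π} (31122) dθ = 62244π.

Therefore ∬_D (12(x^2 + y^2)^2) dA = 62244π.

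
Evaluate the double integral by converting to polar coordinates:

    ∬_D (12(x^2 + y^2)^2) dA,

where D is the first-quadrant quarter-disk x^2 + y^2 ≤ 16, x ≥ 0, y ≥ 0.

The region D is 0 ≤ r ≤ 4, 0 ≤ θ ≤ π/2 in polar coordinates, where x = r cos(θ), y = r sin(θ), and dA = r dr dθ.

Under the substitution, the integrand becomes 12r^4, so

    ∬_D (12(x^2 + y^2)^2) dA = ∫_{0}^{π/2} ∫_{0}^{4} (12r^4) · r dr dθ.

Inner integral (in r): ∫_{0}^{4} (12r^4) · r dr = 8192.

Outer integral (in θ): ∫_{0}^{π/2} (8192) dθ = 4096π.

Therefore ∬_D (12(x^2 + y^2)^2) dA = 4096π.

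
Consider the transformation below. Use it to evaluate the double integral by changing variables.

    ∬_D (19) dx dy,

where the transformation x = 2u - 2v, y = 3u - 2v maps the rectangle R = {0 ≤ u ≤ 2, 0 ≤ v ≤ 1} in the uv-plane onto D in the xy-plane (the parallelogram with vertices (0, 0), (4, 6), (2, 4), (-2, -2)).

Compute the Jacobian determinant of (x, y) with respect to (u, v):

    ∂(x,y)/∂(u,v) = | 2  -2 | = (2)(-2) - (-2)(3) = 2.
                   | 3  -2 |

Its absolute value is |J| = 2 (the area scaling factor).

Substituting x = 2u - 2v, y = 3u - 2v into the integrand,

    19 → 19,

so the integral becomes

    ∬_R (19) · |J| du dv = ∫_0^2 ∫_0^1 (38) dv du.

Inner (v): 38.
Outer (u): 76.

Therefore ∬_D (19) dx dy = 76.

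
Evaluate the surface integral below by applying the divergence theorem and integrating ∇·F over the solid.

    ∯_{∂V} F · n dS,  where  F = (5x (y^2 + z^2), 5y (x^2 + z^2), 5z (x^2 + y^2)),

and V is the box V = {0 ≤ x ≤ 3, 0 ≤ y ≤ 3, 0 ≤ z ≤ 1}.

By the divergence theorem,

    ∯_{∂V} F · n dS = ∭_V (∇ · F) dV.

Compute the divergence:
    ∇ · F = ∂F_x/∂x + ∂F_y/∂y + ∂F_z/∂z = 5y^2 + 5z^2 + 5x^2 + 5z^2 + 5x^2 + 5y^2 = 10x^2 + 10y^2 + 10z^2.

V is a rectangular box, so dV = dx dy dz with 0 ≤ x ≤ 3, 0 ≤ y ≤ 3, 0 ≤ z ≤ 1.

Integrate (10x^2 + 10y^2 + 10z^2) over V as an iterated integral:

    ∭_V (∇·F) dV = ∫_0^{3} ∫_0^{3} ∫_0^{1} (10x^2 + 10y^2 + 10z^2) dz dy dx.

Inner (z from 0 to 1): 10x^2 + 10y^2 + 10/3.
Middle (y from 0 to 3): 30x^2 + 100.
Outer (x from 0 to 3): 570.

Therefore ∯_{∂V} F · n dS = 570.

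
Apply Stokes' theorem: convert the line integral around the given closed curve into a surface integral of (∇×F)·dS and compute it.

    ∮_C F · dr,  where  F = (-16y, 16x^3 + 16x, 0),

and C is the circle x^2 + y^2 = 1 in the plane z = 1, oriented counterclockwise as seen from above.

Let S be the flat disk x^2 + y^2 ≤ 1 in the plane z = 1, with upward unit normal n̂ = ẑ. By Stokes' theorem,

    ∮_C F · dr = ∬_S (∇ × F) · n̂ dS = ∬_D (curl F)_z dA,

where D is the disk x^2 + y^2 ≤ 1.

Compute the curl of F = (-16y, 16x^3 + 16x, 0):
    (∇ × F)_x = ∂F_z/∂y - ∂F_y/∂z = 0,
    (∇ × F)_y = ∂F_x/∂z - ∂F_z/∂x = 0,
    (∇ × F)_z = ∂F_y/∂x - ∂F_x/∂y = 48x^2 + 32.

On z = 1, (curl F)_z = 48x^2 + 32.

Convert to polar (x = r cos θ, y = r sin θ, dA = r dr dθ); the integrand becomes 48r^2cos(θ)^2 + 32, so

    ∬_D (curl F)_z dA = ∫_0^{2π} ∫_0^{1} (48r^2cos(θ)^2 + 32) · r dr dθ.

Inner (r from 0 to 1): 12cos(θ)^2 + 16.
Outer (θ from 0 to 2π): 44π.

Therefore ∮_C F · dr = 44π.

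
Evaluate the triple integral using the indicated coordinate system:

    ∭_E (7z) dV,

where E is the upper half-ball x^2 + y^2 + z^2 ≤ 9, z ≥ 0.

In spherical coordinates, x = ρ sin(φ) cos(θ), y = ρ sin(φ) sin(θ), z = ρ cos(φ), and dV = ρ^2 sin(φ) dρ dφ dθ.

The integrand becomes 7ρ cos(φ), so

    ∭_E (7z) dV = ∫_{0}^{2π} ∫_{0}^{π/2} ∫_{0}^{3} (7ρ cos(φ)) · ρ^2 sin(φ) dρ dφ dθ.

Inner (ρ): 567sin(2φ)/8.
Middle (φ): 567/8.
Outer (θ): 567π/4.

Therefore the triple integral equals 567π/4.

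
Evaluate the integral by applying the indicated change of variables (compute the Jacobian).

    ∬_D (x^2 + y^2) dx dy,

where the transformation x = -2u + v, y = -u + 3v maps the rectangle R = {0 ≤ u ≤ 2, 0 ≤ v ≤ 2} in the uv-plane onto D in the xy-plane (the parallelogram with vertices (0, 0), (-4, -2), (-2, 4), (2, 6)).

Compute the Jacobian determinant of (x, y) with respect to (u, v):

    ∂(x,y)/∂(u,v) = | -2  1 | = (-2)(3) - (1)(-1) = -5.
                   | -1  3 |

Its absolute value is |J| = 5 (the area scaling factor).

Substituting x = -2u + v, y = -u + 3v into the integrand,

    x^2 + y^2 → 5u^2 - 10u v + 10v^2,

so the integral becomes

    ∬_R (5u^2 - 10u v + 10v^2) · |J| du dv = ∫_0^2 ∫_0^2 (25u^2 - 50u v + 50v^2) dv du.

Inner (v): 50u^2 - 100u + 400/3.
Outer (u): 200.

Therefore ∬_D (x^2 + y^2) dx dy = 200.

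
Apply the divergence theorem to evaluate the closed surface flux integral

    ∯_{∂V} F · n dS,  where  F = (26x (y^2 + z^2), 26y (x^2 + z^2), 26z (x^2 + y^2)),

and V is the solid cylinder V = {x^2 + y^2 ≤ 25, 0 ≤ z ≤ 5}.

By the divergence theorem,

    ∯_{∂V} F · n dS = ∭_V (∇ · F) dV.

Compute the divergence:
    ∇ · F = ∂F_x/∂x + ∂F_y/∂y + ∂F_z/∂z = 26y^2 + 26z^2 + 26x^2 + 26z^2 + 26x^2 + 26y^2 = 52x^2 + 52y^2 + 52z^2.

In cylindrical coordinates, x = r cos(θ), y = r sin(θ), z = z, dV = r dr dθ dz, with 0 ≤ r ≤ 5, 0 ≤ θ ≤ 2π, 0 ≤ z ≤ 5.

The integrand, after substitution and multiplying by the volume element, becomes (52r^2 + 52z^2) · r, so

    ∭_V (∇·F) dV = ∫_0^{2π} ∫_0^{5} ∫_0^{5} (52r^2 + 52z^2) · r dz dr dθ.

Inner (z from 0 to 5): 260r (r^2 + 25/3).
Middle (r from 0 to 5): 203125/3.
Outer (θ from 0 to 2π): 406250π/3.

Therefore ∯_{∂V} F · n dS = 406250π/3.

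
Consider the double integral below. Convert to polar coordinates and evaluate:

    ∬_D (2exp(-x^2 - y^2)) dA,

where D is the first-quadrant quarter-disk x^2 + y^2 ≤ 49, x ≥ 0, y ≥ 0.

The region D is 0 ≤ r ≤ 7, 0 ≤ θ ≤ π/2 in polar coordinates, where x = r cos(θ), y = r sin(θ), and dA = r dr dθ.

Under the substitution, the integrand becomes 2exp(-r^2), so

    ∬_D (2exp(-x^2 - y^2)) dA = ∫_{0}^{π/2} ∫_{0}^{7} (2exp(-r^2)) · r dr dθ.

Inner integral (in r): ∫_{0}^{7} (2exp(-r^2)) · r dr = 1 - exp(-49).

Outer integral (in θ): ∫_{0}^{π/2} (1 - exp(-49)) dθ = -π exp(-49)/2 + π/2.

Therefore ∬_D (2exp(-x^2 - y^2)) dA = -π exp(-49)/2 + π/2.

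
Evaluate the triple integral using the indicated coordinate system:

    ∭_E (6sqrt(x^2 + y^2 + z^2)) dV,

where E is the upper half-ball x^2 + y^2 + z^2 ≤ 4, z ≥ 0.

In spherical coordinates, x = ρ sin(φ) cos(θ), y = ρ sin(φ) sin(θ), z = ρ cos(φ), and dV = ρ^2 sin(φ) dρ dφ dθ.

The integrand becomes 6ρ, so

    ∭_E (6sqrt(x^2 + y^2 + z^2)) dV = ∫_{0}^{2π} ∫_{0}^{π/2} ∫_{0}^{2} (6ρ) · ρ^2 sin(φ) dρ dφ dθ.

Inner (ρ): 24sin(φ).
Middle (φ): 24.
Outer (θ): 48π.

Therefore the triple integral equals 48π.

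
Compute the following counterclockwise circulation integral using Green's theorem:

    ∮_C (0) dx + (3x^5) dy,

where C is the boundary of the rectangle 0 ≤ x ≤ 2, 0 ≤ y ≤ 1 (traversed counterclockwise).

Green's theorem converts the closed line integral into a double integral over the enclosed region D:

    ∮_C P dx + Q dy = ∬_D (∂Q/∂x - ∂P/∂y) dA.

Here P = 0, Q = 3x^5, so

    ∂Q/∂x = 15x^4,    ∂P/∂y = 0,
    ∂Q/∂x - ∂P/∂y = 15x^4.

D is the region 0 ≤ x ≤ 2, 0 ≤ y ≤ 1. Evaluating the double integral:

    ∬_D (15x^4) dA = ∫_0^{2} ∫_0^{1} (15x^4) dy dx.

Inner (y from 0 to 1): 15x^4.
Outer (x from 0 to 2): 96.

Therefore ∮_C P dx + Q dy = 96.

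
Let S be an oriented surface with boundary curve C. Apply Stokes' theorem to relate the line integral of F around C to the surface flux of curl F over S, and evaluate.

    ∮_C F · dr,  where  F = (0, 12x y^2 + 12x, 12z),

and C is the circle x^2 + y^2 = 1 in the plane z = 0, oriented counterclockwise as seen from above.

Let S be the flat disk x^2 + y^2 ≤ 1 in the plane z = 0, with upward unit normal n̂ = ẑ. By Stokes' theorem,

    ∮_C F · dr = ∬_S (∇ × F) · n̂ dS = ∬_D (curl F)_z dA,

where D is the disk x^2 + y^2 ≤ 1.

Compute the curl of F = (0, 12x y^2 + 12x, 12z):
    (∇ × F)_x = ∂F_z/∂y - ∂F_y/∂z = 0,
    (∇ × F)_y = ∂F_x/∂z - ∂F_z/∂x = 0,
    (∇ × F)_z = ∂F_y/∂x - ∂F_x/∂y = 12y^2 + 12.

On z = 0, (curl F)_z = 12y^2 + 12.

Convert to polar (x = r cos θ, y = r sin θ, dA = r dr dθ); the integrand becomes 12r^2sin(θ)^2 + 12, so

    ∬_D (curl F)_z dA = ∫_0^{2π} ∫_0^{1} (12r^2sin(θ)^2 + 12) · r dr dθ.

Inner (r from 0 to 1): 3sin(θ)^2 + 6.
Outer (θ from 0 to 2π): 15π.

Therefore ∮_C F · dr = 15π.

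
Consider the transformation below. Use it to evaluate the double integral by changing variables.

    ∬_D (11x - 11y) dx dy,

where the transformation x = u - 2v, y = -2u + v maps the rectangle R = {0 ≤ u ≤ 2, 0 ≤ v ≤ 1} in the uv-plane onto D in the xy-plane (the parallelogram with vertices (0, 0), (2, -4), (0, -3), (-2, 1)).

Compute the Jacobian determinant of (x, y) with respect to (u, v):

    ∂(x,y)/∂(u,v) = | 1  -2 | = (1)(1) - (-2)(-2) = -3.
                   | -2  1 |

Its absolute value is |J| = 3 (the area scaling factor).

Substituting x = u - 2v, y = -2u + v into the integrand,

    11x - 11y → 33u - 33v,

so the integral becomes

    ∬_R (33u - 33v) · |J| du dv = ∫_0^2 ∫_0^1 (99u - 99v) dv du.

Inner (v): 99u - 99/2.
Outer (u): 99.

Therefore ∬_D (11x - 11y) dx dy = 99.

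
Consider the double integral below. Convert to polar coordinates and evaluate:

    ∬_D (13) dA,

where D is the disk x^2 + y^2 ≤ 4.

The region D is 0 ≤ r ≤ 2, 0 ≤ θ ≤ 2π in polar coordinates, where x = r cos(θ), y = r sin(θ), and dA = r dr dθ.

Under the substitution, the integrand becomes 13, so

    ∬_D (13) dA = ∫_{0}^{2π} ∫_{0}^{2} (13) · r dr dθ.

Inner integral (in r): ∫_{0}^{2} (13) · r dr = 26.

Outer integral (in θ): ∫_{0}^{2π} (26) dθ = 52π.

Therefore ∬_D (13) dA = 52π.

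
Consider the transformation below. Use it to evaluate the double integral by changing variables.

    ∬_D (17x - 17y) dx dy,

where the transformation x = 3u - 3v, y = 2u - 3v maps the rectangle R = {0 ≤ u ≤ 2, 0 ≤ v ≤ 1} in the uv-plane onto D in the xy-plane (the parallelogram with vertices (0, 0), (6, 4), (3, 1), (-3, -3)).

Compute the Jacobian determinant of (x, y) with respect to (u, v):

    ∂(x,y)/∂(u,v) = | 3  -3 | = (3)(-3) - (-3)(2) = -3.
                   | 2  -3 |

Its absolute value is |J| = 3 (the area scaling factor).

Substituting x = 3u - 3v, y = 2u - 3v into the integrand,

    17x - 17y → 17u,

so the integral becomes

    ∬_R (17u) · |J| du dv = ∫_0^2 ∫_0^1 (51u) dv du.

Inner (v): 51u.
Outer (u): 102.

Therefore ∬_D (17x - 17y) dx dy = 102.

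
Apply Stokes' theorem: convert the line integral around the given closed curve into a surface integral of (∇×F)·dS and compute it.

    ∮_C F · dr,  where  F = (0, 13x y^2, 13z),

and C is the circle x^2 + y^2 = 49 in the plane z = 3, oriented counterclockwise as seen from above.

Let S be the flat disk x^2 + y^2 ≤ 49 in the plane z = 3, with upward unit normal n̂ = ẑ. By Stokes' theorem,

    ∮_C F · dr = ∬_S (∇ × F) · n̂ dS = ∬_D (curl F)_z dA,

where D is the disk x^2 + y^2 ≤ 49.

Compute the curl of F = (0, 13x y^2, 13z):
    (∇ × F)_x = ∂F_z/∂y - ∂F_y/∂z = 0,
    (∇ × F)_y = ∂F_x/∂z - ∂F_z/∂x = 0,
    (∇ × F)_z = ∂F_y/∂x - ∂F_x/∂y = 13y^2.

On z = 3, (curl F)_z = 13y^2.

Convert to polar (x = r cos θ, y = r sin θ, dA = r dr dθ); the integrand becomes 13r^2sin(θ)^2, so

    ∬_D (curl F)_z dA = ∫_0^{2π} ∫_0^{7} (13r^2sin(θ)^2) · r dr dθ.

Inner (r from 0 to 7): 31213sin(θ)^2/4.
Outer (θ from 0 to 2π): 31213π/4.

Therefore ∮_C F · dr = 31213π/4.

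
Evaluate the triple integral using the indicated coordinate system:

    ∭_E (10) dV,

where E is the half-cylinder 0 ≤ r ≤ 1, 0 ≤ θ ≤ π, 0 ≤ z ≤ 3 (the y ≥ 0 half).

In cylindrical coordinates, x = r cos(θ), y = r sin(θ), z = z, and dV = r dr dθ dz.

The integrand becomes 10, so

    ∭_E (10) dV = ∫_{0}^{π} ∫_{0}^{1} ∫_{0}^{3} (10) · r dz dr dθ.

Inner (z): 30r.
Middle (r from 0 to 1): 15.
Outer (θ): 15π.

Therefore the triple integral equals 15π.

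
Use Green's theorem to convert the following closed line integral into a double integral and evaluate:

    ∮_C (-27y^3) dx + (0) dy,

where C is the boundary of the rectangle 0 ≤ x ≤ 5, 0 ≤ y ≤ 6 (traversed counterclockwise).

Green's theorem converts the closed line integral into a double integral over the enclosed region D:

    ∮_C P dx + Q dy = ∬_D (∂Q/∂x - ∂P/∂y) dA.

Here P = -27y^3, Q = 0, so

    ∂Q/∂x = 0,    ∂P/∂y = -81y^2,
    ∂Q/∂x - ∂P/∂y = 81y^2.

D is the region 0 ≤ x ≤ 5, 0 ≤ y ≤ 6. Evaluating the double integral:

    ∬_D (81y^2) dA = ∫_0^{5} ∫_0^{6} (81y^2) dy dx.

Inner (y from 0 to 6): 5832.
Outer (x from 0 to 5): 29160.

Therefore ∮_C P dx + Q dy = 29160.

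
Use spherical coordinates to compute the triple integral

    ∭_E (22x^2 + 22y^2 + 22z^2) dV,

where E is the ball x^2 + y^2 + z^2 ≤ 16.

In spherical coordinates, x = ρ sin(φ) cos(θ), y = ρ sin(φ) sin(θ), z = ρ cos(φ), and dV = ρ^2 sin(φ) dρ dφ dθ.

The integrand becomes 22ρ^2, so

    ∭_E (22x^2 + 22y^2 + 22z^2) dV = ∫_{0}^{2π} ∫_{0}^{π} ∫_{0}^{4} (22ρ^2) · ρ^2 sin(φ) dρ dφ dθ.

Inner (ρ): 22528sin(φ)/5.
Middle (φ): 45056/5.
Outer (θ): 90112π/5.

Therefore the triple integral equals 90112π/5.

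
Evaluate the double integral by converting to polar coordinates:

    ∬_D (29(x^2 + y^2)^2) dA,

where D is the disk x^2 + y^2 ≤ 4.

The region D is 0 ≤ r ≤ 2, 0 ≤ θ ≤ 2π in polar coordinates, where x = r cos(θ), y = r sin(θ), and dA = r dr dθ.

Under the substitution, the integrand becomes 29r^4, so

    ∬_D (29(x^2 + y^2)^2) dA = ∫_{0}^{2π} ∫_{0}^{2} (29r^4) · r dr dθ.

Inner integral (in r): ∫_{0}^{2} (29r^4) · r dr = 928/3.

Outer integral (in θ): ∫_{0}^{2π} (928/3) dθ = 1856π/3.

Therefore ∬_D (29(x^2 + y^2)^2) dA = 1856π/3.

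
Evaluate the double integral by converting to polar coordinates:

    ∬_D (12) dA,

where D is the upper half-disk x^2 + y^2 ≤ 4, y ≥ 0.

The region D is 0 ≤ r ≤ 2, 0 ≤ θ ≤ π in polar coordinates, where x = r cos(θ), y = r sin(θ), and dA = r dr dθ.

Under the substitution, the integrand becomes 12, so

    ∬_D (12) dA = ∫_{0}^{π} ∫_{0}^{2} (12) · r dr dθ.

Inner integral (in r): ∫_{0}^{2} (12) · r dr = 24.

Outer integral (in θ): ∫_{0}^{π} (24) dθ = 24π.

Therefore ∬_D (12) dA = 24π.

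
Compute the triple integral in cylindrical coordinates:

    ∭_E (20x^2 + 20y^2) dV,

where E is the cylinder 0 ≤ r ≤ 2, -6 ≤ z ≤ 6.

In cylindrical coordinates, x = r cos(θ), y = r sin(θ), z = z, and dV = r dr dθ dz.

The integrand becomes 20r^2, so

    ∭_E (20x^2 + 20y^2) dV = ∫_{0}^{2π} ∫_{0}^{2} ∫_{-6}^{6} (20r^2) · r dz dr dθ.

Inner (z): 240r^3.
Middle (r from 0 to 2): 960.
Outer (θ): 1920π.

Therefore the triple integral equals 1920π.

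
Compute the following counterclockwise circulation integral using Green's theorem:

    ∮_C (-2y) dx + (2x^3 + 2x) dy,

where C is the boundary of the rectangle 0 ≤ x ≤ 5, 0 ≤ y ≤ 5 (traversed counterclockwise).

Green's theorem converts the closed line integral into a double integral over the enclosed region D:

    ∮_C P dx + Q dy = ∬_D (∂Q/∂x - ∂P/∂y) dA.

Here P = -2y, Q = 2x^3 + 2x, so

    ∂Q/∂x = 6x^2 + 2,    ∂P/∂y = -2,
    ∂Q/∂x - ∂P/∂y = 6x^2 + 4.

D is the region 0 ≤ x ≤ 5, 0 ≤ y ≤ 5. Evaluating the double integral:

    ∬_D (6x^2 + 4) dA = ∫_0^{5} ∫_0^{5} (6x^2 + 4) dy dx.

Inner (y from 0 to 5): 30x^2 + 20.
Outer (x from 0 to 5): 1350.

Therefore ∮_C P dx + Q dy = 1350.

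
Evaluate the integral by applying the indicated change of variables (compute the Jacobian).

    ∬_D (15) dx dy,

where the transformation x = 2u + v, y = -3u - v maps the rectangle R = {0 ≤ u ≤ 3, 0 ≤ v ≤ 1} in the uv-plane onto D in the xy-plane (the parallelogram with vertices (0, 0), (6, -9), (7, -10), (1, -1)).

Compute the Jacobian determinant of (x, y) with respect to (u, v):

    ∂(x,y)/∂(u,v) = | 2  1 | = (2)(-1) - (1)(-3) = 1.
                   | -3  -1 |

Its absolute value is |J| = 1 (the area scaling factor).

Substituting x = 2u + v, y = -3u - v into the integrand,

    15 → 15,

so the integral becomes

    ∬_R (15) · |J| du dv = ∫_0^3 ∫_0^1 (15) dv du.

Inner (v): 15.
Outer (u): 45.

Therefore ∬_D (15) dx dy = 45.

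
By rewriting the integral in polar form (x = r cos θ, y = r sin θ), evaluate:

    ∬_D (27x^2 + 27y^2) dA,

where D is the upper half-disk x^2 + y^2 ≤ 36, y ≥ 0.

The region D is 0 ≤ r ≤ 6, 0 ≤ θ ≤ π in polar coordinates, where x = r cos(θ), y = r sin(θ), and dA = r dr dθ.

Under the substitution, the integrand becomes 27r^2, so

    ∬_D (27x^2 + 27y^2) dA = ∫_{0}^{π} ∫_{0}^{6} (27r^2) · r dr dθ.

Inner integral (in r): ∫_{0}^{6} (27r^2) · r dr = 8748.

Outer integral (in θ): ∫_{0}^{π} (8748) dθ = 8748π.

Therefore ∬_D (27x^2 + 27y^2) dA = 8748π.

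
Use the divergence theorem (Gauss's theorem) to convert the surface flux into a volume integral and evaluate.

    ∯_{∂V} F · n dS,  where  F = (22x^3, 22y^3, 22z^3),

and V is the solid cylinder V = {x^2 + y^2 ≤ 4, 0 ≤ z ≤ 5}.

By the divergence theorem,

    ∯_{∂V} F · n dS = ∭_V (∇ · F) dV.

Compute the divergence:
    ∇ · F = ∂F_x/∂x + ∂F_y/∂y + ∂F_z/∂z = 66x^2 + 66y^2 + 66z^2.

In cylindrical coordinates, x = r cos(θ), y = r sin(θ), z = z, dV = r dr dθ dz, with 0 ≤ r ≤ 2, 0 ≤ θ ≤ 2π, 0 ≤ z ≤ 5.

The integrand, after substitution and multiplying by the volume element, becomes (66r^2 + 66z^2) · r, so

    ∭_V (∇·F) dV = ∫_0^{2π} ∫_0^{2} ∫_0^{5} (66r^2 + 66z^2) · r dz dr dθ.

Inner (z from 0 to 5): 330r^3 + 2750r.
Middle (r from 0 to 2): 6820.
Outer (θ from 0 to 2π): 13640π.

Therefore ∯_{∂V} F · n dS = 13640π.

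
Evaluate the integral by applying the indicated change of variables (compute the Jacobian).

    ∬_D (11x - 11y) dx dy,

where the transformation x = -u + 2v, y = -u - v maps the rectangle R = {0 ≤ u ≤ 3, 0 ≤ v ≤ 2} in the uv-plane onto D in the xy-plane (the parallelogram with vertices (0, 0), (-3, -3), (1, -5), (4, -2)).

Compute the Jacobian determinant of (x, y) with respect to (u, v):

    ∂(x,y)/∂(u,v) = | -1  2 | = (-1)(-1) - (2)(-1) = 3.
                   | -1  -1 |

Its absolute value is |J| = 3 (the area scaling factor).

Substituting x = -u + 2v, y = -u - v into the integrand,

    11x - 11y → 33v,

so the integral becomes

    ∬_R (33v) · |J| du dv = ∫_0^3 ∫_0^2 (99v) dv du.

Inner (v): 198.
Outer (u): 594.

Therefore ∬_D (11x - 11y) dx dy = 594.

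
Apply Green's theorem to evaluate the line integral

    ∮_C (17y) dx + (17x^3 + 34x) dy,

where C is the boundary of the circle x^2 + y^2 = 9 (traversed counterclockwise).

Green's theorem converts the closed line integral into a double integral over the enclosed region D:

    ∮_C P dx + Q dy = ∬_D (∂Q/∂x - ∂P/∂y) dA.

Here P = 17y, Q = 17x^3 + 34x, so

    ∂Q/∂x = 51x^2 + 34,    ∂P/∂y = 17,
    ∂Q/∂x - ∂P/∂y = 51x^2 + 17.

D is the region x^2 + y^2 ≤ 9. Evaluating the double integral:

In polar coordinates (x = r cos θ, y = r sin θ, dA = r dr dθ) the integrand becomes 51r^2cos(θ)^2 + 17, so

    ∬_D (51x^2 + 17) dA = ∫_0^{2π} ∫_0^{3} (51r^2cos(θ)^2 + 17) · r dr dθ.

Inner (r from 0 to 3): 4131cos(θ)^2/4 + 153/2.
Outer (θ from 0 to 2π): 4743π/4.

Therefore ∮_C P dx + Q dy = 4743π/4.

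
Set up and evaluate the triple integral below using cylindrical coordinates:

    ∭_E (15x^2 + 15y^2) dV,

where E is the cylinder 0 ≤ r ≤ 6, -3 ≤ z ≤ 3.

In cylindrical coordinates, x = r cos(θ), y = r sin(θ), z = z, and dV = r dr dθ dz.

The integrand becomes 15r^2, so

    ∭_E (15x^2 + 15y^2) dV = ∫_{0}^{2π} ∫_{0}^{6} ∫_{-3}^{3} (15r^2) · r dz dr dθ.

Inner (z): 90r^3.
Middle (r from 0 to 6): 29160.
Outer (θ): 58320π.

Therefore the triple integral equals 58320π.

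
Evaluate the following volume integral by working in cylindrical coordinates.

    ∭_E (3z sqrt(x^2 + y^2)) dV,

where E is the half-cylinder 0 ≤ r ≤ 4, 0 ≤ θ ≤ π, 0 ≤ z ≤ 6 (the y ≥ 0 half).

In cylindrical coordinates, x = r cos(θ), y = r sin(θ), z = z, and dV = r dr dθ dz.

The integrand becomes 3r z, so

    ∭_E (3z sqrt(x^2 + y^2)) dV = ∫_{0}^{π} ∫_{0}^{4} ∫_{0}^{6} (3r z) · r dz dr dθ.

Inner (z): 54r^2.
Middle (r from 0 to 4): 1152.
Outer (θ): 1152π.

Therefore the triple integral equals 1152π.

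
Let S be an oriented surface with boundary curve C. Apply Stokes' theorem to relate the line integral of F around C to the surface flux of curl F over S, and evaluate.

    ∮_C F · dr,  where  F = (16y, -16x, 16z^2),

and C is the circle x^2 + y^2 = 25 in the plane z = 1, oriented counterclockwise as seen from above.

Let S be the flat disk x^2 + y^2 ≤ 25 in the plane z = 1, with upward unit normal n̂ = ẑ. By Stokes' theorem,

    ∮_C F · dr = ∬_S (∇ × F) · n̂ dS = ∬_D (curl F)_z dA,

where D is the disk x^2 + y^2 ≤ 25.

Compute the curl of F = (16y, -16x, 16z^2):
    (∇ × F)_x = ∂F_z/∂y - ∂F_y/∂z = 0,
    (∇ × F)_y = ∂F_x/∂z - ∂F_z/∂x = 0,
    (∇ × F)_z = ∂F_y/∂x - ∂F_x/∂y = -32.

On z = 1, (curl F)_z = -32.

Convert to polar (x = r cos θ, y = r sin θ, dA = r dr dθ); the integrand becomes -32, so

    ∬_D (curl F)_z dA = ∫_0^{2π} ∫_0^{5} (-32) · r dr dθ.

Inner (r from 0 to 5): -400.
Outer (θ from 0 to 2π): -800π.

Therefore ∮_C F · dr = -800π.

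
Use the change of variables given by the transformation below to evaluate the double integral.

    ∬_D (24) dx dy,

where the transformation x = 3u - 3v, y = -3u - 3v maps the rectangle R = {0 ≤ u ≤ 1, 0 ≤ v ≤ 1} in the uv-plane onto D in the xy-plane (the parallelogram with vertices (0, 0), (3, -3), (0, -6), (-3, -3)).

Compute the Jacobian determinant of (x, y) with respect to (u, v):

    ∂(x,y)/∂(u,v) = | 3  -3 | = (3)(-3) - (-3)(-3) = -18.
                   | -3  -3 |

Its absolute value is |J| = 18 (the area scaling factor).

Substituting x = 3u - 3v, y = -3u - 3v into the integrand,

    24 → 24,

so the integral becomes

    ∬_R (24) · |J| du dv = ∫_0^1 ∫_0^1 (432) dv du.

Inner (v): 432.
Outer (u): 432.

Therefore ∬_D (24) dx dy = 432.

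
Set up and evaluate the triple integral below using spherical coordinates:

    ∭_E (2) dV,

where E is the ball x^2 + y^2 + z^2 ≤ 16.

In spherical coordinates, x = ρ sin(φ) cos(θ), y = ρ sin(φ) sin(θ), z = ρ cos(φ), and dV = ρ^2 sin(φ) dρ dφ dθ.

The integrand becomes 2, so

    ∭_E (2) dV = ∫_{0}^{2π} ∫_{0}^{π} ∫_{0}^{4} (2) · ρ^2 sin(φ) dρ dφ dθ.

Inner (ρ): 128sin(φ)/3.
Middle (φ): 256/3.
Outer (θ): 512π/3.

Therefore the triple integral equals 512π/3.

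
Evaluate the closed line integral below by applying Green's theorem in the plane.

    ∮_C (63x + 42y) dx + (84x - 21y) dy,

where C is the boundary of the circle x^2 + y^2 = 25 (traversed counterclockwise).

Green's theorem converts the closed line integral into a double integral over the enclosed region D:

    ∮_C P dx + Q dy = ∬_D (∂Q/∂x - ∂P/∂y) dA.

Here P = 63x + 42y, Q = 84x - 21y, so

    ∂Q/∂x = 84,    ∂P/∂y = 42,
    ∂Q/∂x - ∂P/∂y = 42.

D is the region x^2 + y^2 ≤ 25. Evaluating the double integral:

In polar coordinates (x = r cos θ, y = r sin θ, dA = r dr dθ) the integrand becomes 42, so

    ∬_D (42) dA = ∫_0^{2π} ∫_0^{5} (42) · r dr dθ.

Inner (r from 0 to 5): 525.
Outer (θ from 0 to 2π): 1050π.

Therefore ∮_C P dx + Q dy = 1050π.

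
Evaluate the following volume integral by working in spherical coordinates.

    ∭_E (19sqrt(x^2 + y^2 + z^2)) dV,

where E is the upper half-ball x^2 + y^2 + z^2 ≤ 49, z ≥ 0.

In spherical coordinates, x = ρ sin(φ) cos(θ), y = ρ sin(φ) sin(θ), z = ρ cos(φ), and dV = ρ^2 sin(φ) dρ dφ dθ.

The integrand becomes 19ρ, so

    ∭_E (19sqrt(x^2 + y^2 + z^2)) dV = ∫_{0}^{2π} ∫_{0}^{π/2} ∫_{0}^{7} (19ρ) · ρ^2 sin(φ) dρ dφ dθ.

Inner (ρ): 45619sin(φ)/4.
Middle (φ): 45619/4.
Outer (θ): 45619π/2.

Therefore the triple integral equals 45619π/2.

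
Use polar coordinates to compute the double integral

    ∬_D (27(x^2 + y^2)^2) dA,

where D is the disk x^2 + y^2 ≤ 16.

The region D is 0 ≤ r ≤ 4, 0 ≤ θ ≤ 2π in polar coordinates, where x = r cos(θ), y = r sin(θ), and dA = r dr dθ.

Under the substitution, the integrand becomes 27r^4, so

    ∬_D (27(x^2 + y^2)^2) dA = ∫_{0}^{2π} ∫_{0}^{4} (27r^4) · r dr dθ.

Inner integral (in r): ∫_{0}^{4} (27r^4) · r dr = 18432.

Outer integral (in θ): ∫_{0}^{2π} (18432) dθ = 36864π.

Therefore ∬_D (27(x^2 + y^2)^2) dA = 36864π.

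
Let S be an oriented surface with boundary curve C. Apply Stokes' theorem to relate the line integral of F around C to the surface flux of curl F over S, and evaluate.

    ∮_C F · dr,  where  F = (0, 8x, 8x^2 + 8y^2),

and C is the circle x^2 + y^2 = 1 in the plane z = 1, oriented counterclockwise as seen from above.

Let S be the flat disk x^2 + y^2 ≤ 1 in the plane z = 1, with upward unit normal n̂ = ẑ. By Stokes' theorem,

    ∮_C F · dr = ∬_S (∇ × F) · n̂ dS = ∬_D (curl F)_z dA,

where D is the disk x^2 + y^2 ≤ 1.

Compute the curl of F = (0, 8x, 8x^2 + 8y^2):
    (∇ × F)_x = ∂F_z/∂y - ∂F_y/∂z = 16y,
    (∇ × F)_y = ∂F_x/∂z - ∂F_z/∂x = -16x,
    (∇ × F)_z = ∂F_y/∂x - ∂F_x/∂y = 8.

On z = 1, (curl F)_z = 8.

Convert to polar (x = r cos θ, y = r sin θ, dA = r dr dθ); the integrand becomes 8, so

    ∬_D (curl F)_z dA = ∫_0^{2π} ∫_0^{1} (8) · r dr dθ.

Inner (r from 0 to 1): 4.
Outer (θ from 0 to 2π): 8π.

Therefore ∮_C F · dr = 8π.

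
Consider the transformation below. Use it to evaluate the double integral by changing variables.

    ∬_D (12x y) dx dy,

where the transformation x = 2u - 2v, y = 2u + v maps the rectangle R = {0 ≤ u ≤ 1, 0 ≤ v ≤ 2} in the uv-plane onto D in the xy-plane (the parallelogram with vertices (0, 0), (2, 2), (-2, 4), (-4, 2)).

Compute the Jacobian determinant of (x, y) with respect to (u, v):

    ∂(x,y)/∂(u,v) = | 2  -2 | = (2)(1) - (-2)(2) = 6.
                   | 2  1 |

Its absolute value is |J| = 6 (the area scaling factor).

Substituting x = 2u - 2v, y = 2u + v into the integrand,

    12x y → 48u^2 - 24u v - 24v^2,

so the integral becomes

    ∬_R (48u^2 - 24u v - 24v^2) · |J| du dv = ∫_0^1 ∫_0^2 (288u^2 - 144u v - 144v^2) dv du.

Inner (v): 576u^2 - 288u - 384.
Outer (u): -336.

Therefore ∬_D (12x y) dx dy = -336.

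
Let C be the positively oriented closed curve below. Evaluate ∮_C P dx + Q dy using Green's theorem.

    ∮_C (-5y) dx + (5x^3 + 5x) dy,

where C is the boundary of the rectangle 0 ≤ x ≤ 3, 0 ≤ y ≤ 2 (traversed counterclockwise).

Green's theorem converts the closed line integral into a double integral over the enclosed region D:

    ∮_C P dx + Q dy = ∬_D (∂Q/∂x - ∂P/∂y) dA.

Here P = -5y, Q = 5x^3 + 5x, so

    ∂Q/∂x = 15x^2 + 5,    ∂P/∂y = -5,
    ∂Q/∂x - ∂P/∂y = 15x^2 + 10.

D is the region 0 ≤ x ≤ 3, 0 ≤ y ≤ 2. Evaluating the double integral:

    ∬_D (15x^2 + 10) dA = ∫_0^{3} ∫_0^{2} (15x^2 + 10) dy dx.

Inner (y from 0 to 2): 30x^2 + 20.
Outer (x from 0 to 3): 330.

Therefore ∮_C P dx + Q dy = 330.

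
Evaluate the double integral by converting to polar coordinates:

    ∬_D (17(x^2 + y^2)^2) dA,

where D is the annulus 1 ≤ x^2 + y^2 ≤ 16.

The region D is 1 ≤ r ≤ 4, 0 ≤ θ ≤ 2π in polar coordinates, where x = r cos(θ), y = r sin(θ), and dA = r dr dθ.

Under the substitution, the integrand becomes 17r^4, so

    ∬_D (17(x^2 + y^2)^2) dA = ∫_{0}^{2π} ∫_{1}^{4} (17r^4) · r dr dθ.

Inner integral (in r): ∫_{1}^{4} (17r^4) · r dr = 23205/2.

Outer integral (in θ): ∫_{0}^{2π} (23205/2) dθ = 23205π.

Therefore ∬_D (17(x^2 + y^2)^2) dA = 23205π.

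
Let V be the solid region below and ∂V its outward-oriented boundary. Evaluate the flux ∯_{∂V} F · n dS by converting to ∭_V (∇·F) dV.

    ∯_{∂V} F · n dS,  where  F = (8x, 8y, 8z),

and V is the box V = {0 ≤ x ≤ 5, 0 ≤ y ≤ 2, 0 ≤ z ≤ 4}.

By the divergence theorem,

    ∯_{∂V} F · n dS = ∭_V (∇ · F) dV.

Compute the divergence:
    ∇ · F = ∂F_x/∂x + ∂F_y/∂y + ∂F_z/∂z = 8 + 8 + 8 = 24.

V is a rectangular box, so dV = dx dy dz with 0 ≤ x ≤ 5, 0 ≤ y ≤ 2, 0 ≤ z ≤ 4.

Integrate (24) over V as an iterated integral:

    ∭_V (∇·F) dV = ∫_0^{5} ∫_0^{2} ∫_0^{4} (24) dz dy dx.

Inner (z from 0 to 4): 96.
Middle (y from 0 to 2): 192.
Outer (x from 0 to 5): 960.

Therefore ∯_{∂V} F · n dS = 960.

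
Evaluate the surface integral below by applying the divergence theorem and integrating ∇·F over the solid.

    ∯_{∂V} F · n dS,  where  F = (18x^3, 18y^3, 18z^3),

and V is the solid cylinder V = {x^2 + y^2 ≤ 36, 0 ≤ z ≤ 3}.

By the divergence theorem,

    ∯_{∂V} F · n dS = ∭_V (∇ · F) dV.

Compute the divergence:
    ∇ · F = ∂F_x/∂x + ∂F_y/∂y + ∂F_z/∂z = 54x^2 + 54y^2 + 54z^2.

In cylindrical coordinates, x = r cos(θ), y = r sin(θ), z = z, dV = r dr dθ dz, with 0 ≤ r ≤ 6, 0 ≤ θ ≤ 2π, 0 ≤ z ≤ 3.

The integrand, after substitution and multiplying by the volume element, becomes (54r^2 + 54z^2) · r, so

    ∭_V (∇·F) dV = ∫_0^{2π} ∫_0^{6} ∫_0^{3} (54r^2 + 54z^2) · r dz dr dθ.

Inner (z from 0 to 3): 162r (r^2 + 3).
Middle (r from 0 to 6): 61236.
Outer (θ from 0 to 2π): 122472π.

Therefore ∯_{∂V} F · n dS = 122472π.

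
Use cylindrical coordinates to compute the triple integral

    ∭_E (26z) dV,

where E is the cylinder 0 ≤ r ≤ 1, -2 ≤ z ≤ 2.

In cylindrical coordinates, x = r cos(θ), y = r sin(θ), z = z, and dV = r dr dθ dz.

The integrand becomes 26z, so

    ∭_E (26z) dV = ∫_{0}^{2π} ∫_{0}^{1} ∫_{-2}^{2} (26z) · r dz dr dθ.

Inner (z): 0.
Middle (r from 0 to 1): 0.
Outer (θ): 0.

Therefore the triple integral equals 0.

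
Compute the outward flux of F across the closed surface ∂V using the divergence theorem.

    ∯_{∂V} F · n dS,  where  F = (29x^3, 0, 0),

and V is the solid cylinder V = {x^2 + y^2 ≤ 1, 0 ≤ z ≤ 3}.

By the divergence theorem,

    ∯_{∂V} F · n dS = ∭_V (∇ · F) dV.

Compute the divergence:
    ∇ · F = ∂F_x/∂x + ∂F_y/∂y + ∂F_z/∂z = 87x^2 + 0 + 0 = 87x^2.

In cylindrical coordinates, x = r cos(θ), y = r sin(θ), z = z, dV = r dr dθ dz, with 0 ≤ r ≤ 1, 0 ≤ θ ≤ 2π, 0 ≤ z ≤ 3.

The integrand, after substitution and multiplying by the volume element, becomes (87r^2cos(θ)^2) · r, so

    ∭_V (∇·F) dV = ∫_0^{2π} ∫_0^{1} ∫_0^{3} (87r^2cos(θ)^2) · r dz dr dθ.

Inner (z from 0 to 3): 261r^3cos(θ)^2.
Middle (r from 0 to 1): 261cos(θ)^2/4.
Outer (θ from 0 to 2π): 261π/4.

Therefore ∯_{∂V} F · n dS = 261π/4.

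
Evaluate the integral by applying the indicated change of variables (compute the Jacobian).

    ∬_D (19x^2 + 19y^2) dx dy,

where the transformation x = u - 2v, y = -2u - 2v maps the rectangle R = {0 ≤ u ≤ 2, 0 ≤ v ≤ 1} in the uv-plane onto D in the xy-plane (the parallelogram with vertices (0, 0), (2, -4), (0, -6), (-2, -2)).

Compute the Jacobian determinant of (x, y) with respect to (u, v):

    ∂(x,y)/∂(u,v) = | 1  -2 | = (1)(-2) - (-2)(-2) = -6.
                   | -2  -2 |

Its absolute value is |J| = 6 (the area scaling factor).

Substituting x = u - 2v, y = -2u - 2v into the integrand,

    19x^2 + 19y^2 → 95u^2 + 76u v + 152v^2,

so the integral becomes

    ∬_R (95u^2 + 76u v + 152v^2) · |J| du dv = ∫_0^2 ∫_0^1 (570u^2 + 456u v + 912v^2) dv du.

Inner (v): 570u^2 + 228u + 304.
Outer (u): 2584.

Therefore ∬_D (19x^2 + 19y^2) dx dy = 2584.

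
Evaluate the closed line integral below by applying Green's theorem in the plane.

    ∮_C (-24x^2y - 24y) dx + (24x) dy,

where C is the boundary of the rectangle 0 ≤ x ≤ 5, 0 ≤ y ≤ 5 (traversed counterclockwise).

Green's theorem converts the closed line integral into a double integral over the enclosed region D:

    ∮_C P dx + Q dy = ∬_D (∂Q/∂x - ∂P/∂y) dA.

Here P = -24x^2y - 24y, Q = 24x, so

    ∂Q/∂x = 24,    ∂P/∂y = -24x^2 - 24,
    ∂Q/∂x - ∂P/∂y = 24x^2 + 48.

D is the region 0 ≤ x ≤ 5, 0 ≤ y ≤ 5. Evaluating the double integral:

    ∬_D (24x^2 + 48) dA = ∫_0^{5} ∫_0^{5} (24x^2 + 48) dy dx.

Inner (y from 0 to 5): 120x^2 + 240.
Outer (x from 0 to 5): 6200.

Therefore ∮_C P dx + Q dy = 6200.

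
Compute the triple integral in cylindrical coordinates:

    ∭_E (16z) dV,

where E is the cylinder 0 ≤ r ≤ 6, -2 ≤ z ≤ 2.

In cylindrical coordinates, x = r cos(θ), y = r sin(θ), z = z, and dV = r dr dθ dz.

The integrand becomes 16z, so

    ∭_E (16z) dV = ∫_{0}^{2π} ∫_{0}^{6} ∫_{-2}^{2} (16z) · r dz dr dθ.

Inner (z): 0.
Middle (r from 0 to 6): 0.
Outer (θ): 0.

Therefore the triple integral equals 0.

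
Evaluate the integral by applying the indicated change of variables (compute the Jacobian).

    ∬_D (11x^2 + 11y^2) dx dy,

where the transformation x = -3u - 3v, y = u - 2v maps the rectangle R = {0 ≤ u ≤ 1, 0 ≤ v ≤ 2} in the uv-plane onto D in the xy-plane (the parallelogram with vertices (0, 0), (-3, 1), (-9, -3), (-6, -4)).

Compute the Jacobian determinant of (x, y) with respect to (u, v):

    ∂(x,y)/∂(u,v) = | -3  -3 | = (-3)(-2) - (-3)(1) = 9.
                   | 1  -2 |

Its absolute value is |J| = 9 (the area scaling factor).

Substituting x = -3u - 3v, y = u - 2v into the integrand,

    11x^2 + 11y^2 → 110u^2 + 154u v + 143v^2,

so the integral becomes

    ∬_R (110u^2 + 154u v + 143v^2) · |J| du dv = ∫_0^1 ∫_0^2 (990u^2 + 1386u v + 1287v^2) dv du.

Inner (v): 1980u^2 + 2772u + 3432.
Outer (u): 5478.

Therefore ∬_D (11x^2 + 11y^2) dx dy = 5478.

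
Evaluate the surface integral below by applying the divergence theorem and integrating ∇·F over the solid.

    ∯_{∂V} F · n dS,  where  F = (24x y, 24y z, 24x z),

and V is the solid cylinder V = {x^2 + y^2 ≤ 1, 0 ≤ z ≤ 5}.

By the divergence theorem,

    ∯_{∂V} F · n dS = ∭_V (∇ · F) dV.

Compute the divergence:
    ∇ · F = ∂F_x/∂x + ∂F_y/∂y + ∂F_z/∂z = 24y + 24z + 24x = 24x + 24y + 24z.

In cylindrical coordinates, x = r cos(θ), y = r sin(θ), z = z, dV = r dr dθ dz, with 0 ≤ r ≤ 1, 0 ≤ θ ≤ 2π, 0 ≤ z ≤ 5.

The integrand, after substitution and multiplying by the volume element, becomes (24sqrt(2)r sin(θ + π/4) + 24z) · r, so

    ∭_V (∇·F) dV = ∫_0^{2π} ∫_0^{1} ∫_0^{5} (24sqrt(2)r sin(θ + π/4) + 24z) · r dz dr dθ.

Inner (z from 0 to 5): 60r (2sqrt(2)r sin(θ + π/4) + 5).
Middle (r from 0 to 1): 40sqrt(2)sin(θ + π/4) + 150.
Outer (θ from 0 to 2π): 300π.

Therefore ∯_{∂V} F · n dS = 300π.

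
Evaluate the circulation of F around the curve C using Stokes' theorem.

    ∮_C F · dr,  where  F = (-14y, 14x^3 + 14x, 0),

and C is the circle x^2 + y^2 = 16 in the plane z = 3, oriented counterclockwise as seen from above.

Let S be the flat disk x^2 + y^2 ≤ 16 in the plane z = 3, with upward unit normal n̂ = ẑ. By Stokes' theorem,

    ∮_C F · dr = ∬_S (∇ × F) · n̂ dS = ∬_D (curl F)_z dA,

where D is the disk x^2 + y^2 ≤ 16.

Compute the curl of F = (-14y, 14x^3 + 14x, 0):
    (∇ × F)_x = ∂F_z/∂y - ∂F_y/∂z = 0,
    (∇ × F)_y = ∂F_x/∂z - ∂F_z/∂x = 0,
    (∇ × F)_z = ∂F_y/∂x - ∂F_x/∂y = 42x^2 + 28.

On z = 3, (curl F)_z = 42x^2 + 28.

Convert to polar (x = r cos θ, y = r sin θ, dA = r dr dθ); the integrand becomes 42r^2cos(θ)^2 + 28, so

    ∬_D (curl F)_z dA = ∫_0^{2π} ∫_0^{4} (42r^2cos(θ)^2 + 28) · r dr dθ.

Inner (r from 0 to 4): 2688cos(θ)^2 + 224.
Outer (θ from 0 to 2π): 3136π.

Therefore ∮_C F · dr = 3136π.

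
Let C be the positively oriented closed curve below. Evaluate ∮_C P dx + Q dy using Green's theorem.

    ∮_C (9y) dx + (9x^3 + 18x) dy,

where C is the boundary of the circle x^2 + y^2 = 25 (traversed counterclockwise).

Green's theorem converts the closed line integral into a double integral over the enclosed region D:

    ∮_C P dx + Q dy = ∬_D (∂Q/∂x - ∂P/∂y) dA.

Here P = 9y, Q = 9x^3 + 18x, so

    ∂Q/∂x = 27x^2 + 18,    ∂P/∂y = 9,
    ∂Q/∂x - ∂P/∂y = 27x^2 + 9.

D is the region x^2 + y^2 ≤ 25. Evaluating the double integral:

In polar coordinates (x = r cos θ, y = r sin θ, dA = r dr dθ) the integrand becomes 27r^2cos(θ)^2 + 9, so

    ∬_D (27x^2 + 9) dA = ∫_0^{2π} ∫_0^{5} (27r^2cos(θ)^2 + 9) · r dr dθ.

Inner (r from 0 to 5): 16875cos(θ)^2/4 + 225/2.
Outer (θ from 0 to 2π): 17775π/4.

Therefore ∮_C P dx + Q dy = 17775π/4.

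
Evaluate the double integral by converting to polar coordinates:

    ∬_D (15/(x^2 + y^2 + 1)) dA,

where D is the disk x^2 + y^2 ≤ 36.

The region D is 0 ≤ r ≤ 6, 0 ≤ θ ≤ 2π in polar coordinates, where x = r cos(θ), y = r sin(θ), and dA = r dr dθ.

Under the substitution, the integrand becomes 15/(r^2 + 1), so

    ∬_D (15/(x^2 + y^2 + 1)) dA = ∫_{0}^{2π} ∫_{0}^{6} (15/(r^2 + 1)) · r dr dθ.

Inner integral (in r): ∫_{0}^{6} (15/(r^2 + 1)) · r dr = 15log(37)/2.

Outer integral (in θ): ∫_{0}^{2π} (15log(37)/2) dθ = 15π log(37).

Therefore ∬_D (15/(x^2 + y^2 + 1)) dA = 15π log(37).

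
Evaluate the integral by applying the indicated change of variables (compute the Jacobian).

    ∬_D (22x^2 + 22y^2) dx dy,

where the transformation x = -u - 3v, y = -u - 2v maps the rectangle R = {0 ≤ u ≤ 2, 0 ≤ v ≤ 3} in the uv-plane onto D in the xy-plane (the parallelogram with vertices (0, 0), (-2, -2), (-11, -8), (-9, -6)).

Compute the Jacobian determinant of (x, y) with respect to (u, v):

    ∂(x,y)/∂(u,v) = | -1  -3 | = (-1)(-2) - (-3)(-1) = -1.
                   | -1  -2 |

Its absolute value is |J| = 1 (the area scaling factor).

Substituting x = -u - 3v, y = -u - 2v into the integrand,

    22x^2 + 22y^2 → 44u^2 + 220u v + 286v^2,

so the integral becomes

    ∬_R (44u^2 + 220u v + 286v^2) · |J| du dv = ∫_0^2 ∫_0^3 (44u^2 + 220u v + 286v^2) dv du.

Inner (v): 132u^2 + 990u + 2574.
Outer (u): 7480.

Therefore ∬_D (22x^2 + 22y^2) dx dy = 7480.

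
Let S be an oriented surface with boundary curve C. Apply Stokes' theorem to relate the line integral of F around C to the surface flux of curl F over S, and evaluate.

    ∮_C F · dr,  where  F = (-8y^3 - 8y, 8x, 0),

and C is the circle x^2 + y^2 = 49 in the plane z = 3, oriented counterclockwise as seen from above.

Let S be the flat disk x^2 + y^2 ≤ 49 in the plane z = 3, with upward unit normal n̂ = ẑ. By Stokes' theorem,

    ∮_C F · dr = ∬_S (∇ × F) · n̂ dS = ∬_D (curl F)_z dA,

where D is the disk x^2 + y^2 ≤ 49.

Compute the curl of F = (-8y^3 - 8y, 8x, 0):
    (∇ × F)_x = ∂F_z/∂y - ∂F_y/∂z = 0,
    (∇ × F)_y = ∂F_x/∂z - ∂F_z/∂x = 0,
    (∇ × F)_z = ∂F_y/∂x - ∂F_x/∂y = 24y^2 + 16.

On z = 3, (curl F)_z = 24y^2 + 16.

Convert to polar (x = r cos θ, y = r sin θ, dA = r dr dθ); the integrand becomes 24r^2sin(θ)^2 + 16, so

    ∬_D (curl F)_z dA = ∫_0^{2π} ∫_0^{7} (24r^2sin(θ)^2 + 16) · r dr dθ.

Inner (r from 0 to 7): 14406sin(θ)^2 + 392.
Outer (θ from 0 to 2π): 15190π.

Therefore ∮_C F · dr = 15190π.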